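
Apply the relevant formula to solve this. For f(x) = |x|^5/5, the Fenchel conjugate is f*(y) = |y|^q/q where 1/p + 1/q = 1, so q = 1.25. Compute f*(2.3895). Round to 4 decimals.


The conjugate exponent q satisfies 1/p + 1/q = 1.
p = 5, so q = 5/(5 - 1) = 1.25
|y|^q = 2.3895^1.25 = 2.9709
f*(2.3895) = 2.9709 / 1.25 = 2.3767


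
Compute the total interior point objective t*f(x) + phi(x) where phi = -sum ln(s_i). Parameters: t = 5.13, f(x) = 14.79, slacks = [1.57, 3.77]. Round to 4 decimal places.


Step 1: Compute log-barrier.
ln values: [0.4511, 1.3271]
phi = -(0.4511 + 1.3271) = -1.7782
Step 2: Compute augmented objective.
t*f(x) = 5.13*14.79 = 75.8727
Total = 75.8727 - 1.7782 = 74.0945


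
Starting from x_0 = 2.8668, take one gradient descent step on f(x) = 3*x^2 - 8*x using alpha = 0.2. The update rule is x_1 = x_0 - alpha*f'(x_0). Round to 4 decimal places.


We compute the gradient at x_0 and apply the update.
f'(x) = 6*x - 8
f'(2.8668) = 6*2.8668 - 8 = 9.2008
x_1 = 2.8668 - 0.2*9.2008 = 1.0266


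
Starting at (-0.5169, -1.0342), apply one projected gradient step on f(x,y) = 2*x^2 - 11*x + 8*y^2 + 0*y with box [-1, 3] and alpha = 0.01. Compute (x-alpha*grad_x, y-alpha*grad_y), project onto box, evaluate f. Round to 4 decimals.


Step 1: Compute gradient at (-0.5169, -1.0342).
grad_x = 2*2*-0.5169 - 11 = -13.0676
grad_y = 2*8*-1.0342 + 0 = -16.5472
Step 2: Gradient step.
x_raw = -0.5169 - 0.01*-13.0676 = -0.3862
y_raw = -1.0342 - 0.01*-16.5472 = -0.8687
Step 3: Project onto [-1, 3].
x_proj = clip(-0.3862) = -0.3862
y_proj = clip(-0.8687) = -0.8687
Step 4: Evaluate f.
f(-0.3862, -0.8687) = 10.5843


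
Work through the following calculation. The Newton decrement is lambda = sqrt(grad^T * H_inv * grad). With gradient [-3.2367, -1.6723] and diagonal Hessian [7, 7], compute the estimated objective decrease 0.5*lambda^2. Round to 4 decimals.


Step 1: H is diagonal, so H^(-1) * g = [-0.4624, -0.2389].
Step 2: g^T H^(-1) g = sum_i g_i^2 / H_ii
  = (-3.2367)^2/7 + (-1.6723)^2/7
  = 1.4966 + 0.3995 = 1.8961
Step 3: Objective decrease = 0.5 * g^T H^(-1) g = 0.9481


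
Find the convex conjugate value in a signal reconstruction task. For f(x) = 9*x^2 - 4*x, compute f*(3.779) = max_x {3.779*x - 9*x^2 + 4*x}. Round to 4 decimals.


f*(y) = sup_x {y*x - a*x^2 - b*x} = sup_x {(y-b)*x - a*x^2}
FOC: (y - b) - 2a*x = 0 => x* = (y - b)/(2a)
x* = (3.779 + 4)/(2*9) = 0.4322
f*(3.779) = (y-b)^2/(4a) = (3.779 + 4)^2/(4*9)
= 60.5128/36 = 1.6809


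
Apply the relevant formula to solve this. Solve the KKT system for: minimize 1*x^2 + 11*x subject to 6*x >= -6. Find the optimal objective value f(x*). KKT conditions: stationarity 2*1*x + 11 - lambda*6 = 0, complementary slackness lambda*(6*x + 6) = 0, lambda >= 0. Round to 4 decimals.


Step 1: Try lambda = 0 (constraint inactive).
x_unc = -11/(2*1) = -5.5
Check: 6*-5.5 = -33.0 < -6 -- violated!
Step 2: Constraint must be active: 6*x = -6
x* = -6/6 = -1.0
lambda = (2*1*(-1.0) + 11)/6 = 1.5
Step 3: Compute optimal value.
f(x*) = 1*(-1.0)^2 + 11*(-1.0) = -10.0


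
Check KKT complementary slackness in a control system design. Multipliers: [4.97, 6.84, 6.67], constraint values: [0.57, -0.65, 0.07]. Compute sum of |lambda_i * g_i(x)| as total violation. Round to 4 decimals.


KKT complementary slackness check:
lambda_1 * g_1 = 4.97 * 0.57 = 2.8329
lambda_2 * g_2 = 6.84 * -0.65 = -4.446
lambda_3 * g_3 = 6.67 * 0.07 = 0.4669
Total violation = 2.8329 + 4.446 + 0.4669 = 7.7458


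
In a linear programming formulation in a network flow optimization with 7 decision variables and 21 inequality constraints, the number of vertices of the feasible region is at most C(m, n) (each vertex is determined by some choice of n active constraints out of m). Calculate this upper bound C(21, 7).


Each vertex corresponds to some choice of n active constraints out of m, so the number of vertices is at most C(m, n) = m! / (n!(m-n)!).
m = 21, n = 7
Numerator: 21 * 20 * 19 * 18 * 17 * 16 * 15
Denominator: 7! = 5040
C(21, 7) = 116280


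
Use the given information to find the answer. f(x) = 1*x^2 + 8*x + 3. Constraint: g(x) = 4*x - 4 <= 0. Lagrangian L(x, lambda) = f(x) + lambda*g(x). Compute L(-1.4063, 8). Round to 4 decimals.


Step 1: Evaluate f(x).
f(-1.4063) = 1*(-1.4063)^2 + 8*(-1.4063) + 3 = -6.2727
Step 2: Evaluate g(x).
g(-1.4063) = 4*-1.4063 - 4 = -9.6252
Step 3: Compute Lagrangian.
L = -6.2727 + 8*-9.6252 = -83.2743


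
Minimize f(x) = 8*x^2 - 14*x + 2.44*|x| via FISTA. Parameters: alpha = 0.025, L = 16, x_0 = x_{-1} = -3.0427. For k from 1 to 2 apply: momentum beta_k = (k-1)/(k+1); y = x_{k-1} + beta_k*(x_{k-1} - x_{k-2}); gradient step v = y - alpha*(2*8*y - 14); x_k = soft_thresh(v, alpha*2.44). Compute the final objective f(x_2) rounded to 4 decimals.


FISTA on f(x) = 8*x^2 - 14*x + 2.44*|x|
L = 16, alpha = 0.025
Iteration 1: beta = 0.0, y = -3.0427 + 0.0*(-3.0427 + 3.0427) = -3.0427
  grad(y) = -62.6832, v = y - alpha*grad = -1.4756
  prox(v) = soft_thresh(-1.4756, 0.061) = -1.4146
Iteration 2: beta = 0.3333, y = -1.4146 + 0.3333*(-1.4146 + 3.0427) = -0.8719
  grad(y) = -27.9508, v = y - alpha*grad = -0.1732
  prox(v) = soft_thresh(-0.1732, 0.061) = -0.1122
f(x_2) = 8*(-0.1122)^2 - 14*(-0.1122) + 2.44*|-0.1122| = 1.9445


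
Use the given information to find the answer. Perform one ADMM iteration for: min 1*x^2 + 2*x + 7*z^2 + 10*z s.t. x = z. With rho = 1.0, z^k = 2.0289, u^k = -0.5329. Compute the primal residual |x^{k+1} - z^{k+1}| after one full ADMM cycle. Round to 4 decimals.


ADMM iteration with rho = 1.0, z^k = 2.0289, u^k = -0.5329
Step 1: x-update.
Minimize 1*x^2 + 2*x + (1.0/2)*(x - 2.0289 - 0.5329)^2
FOC: (2*1 + 1.0)*x = -2 + 1.0*(2.0289 + 0.5329)
x^{k+1} = 0.1873
Step 2: z-update.
Minimize 7*z^2 + 10*z + (1.0/2)*(0.1873 - z - 0.5329)^2
FOC: (2*7 + 1.0)*z = -10 + 1.0*(0.1873 - 0.5329)
z^{k+1} = -0.6897
Step 3: u-update.
u^{k+1} = -0.5329 + 0.1873 + 0.6897 = 0.3441
Step 4: Primal residual = |0.1873 + 0.6897| = 0.877


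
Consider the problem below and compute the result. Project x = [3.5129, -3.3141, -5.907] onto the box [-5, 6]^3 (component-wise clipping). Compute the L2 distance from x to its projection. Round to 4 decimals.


Project each component onto [-5, 6].
clip(3.5129) = 3.5129, clip(-3.3141) = -3.3141, clip(-5.907) = -5.0
Projection = [3.5129, -3.3141, -5.0]
Squared diffs: [0.0, 0.0, 0.8226]
Distance = sqrt(0.8226) = 0.907


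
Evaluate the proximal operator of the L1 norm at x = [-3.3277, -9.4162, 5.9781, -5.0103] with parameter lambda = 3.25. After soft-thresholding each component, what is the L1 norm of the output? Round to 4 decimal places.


Soft-thresholding with lambda = 3.25:
prox(-3.3277) = sign(-3.3277)*max(|-3.3277| - 3.25, 0) = -0.0777
prox(-9.4162) = sign(-9.4162)*max(|-9.4162| - 3.25, 0) = -6.1662
prox(5.9781) = sign(5.9781)*max(|5.9781| - 3.25, 0) = 2.7281
prox(-5.0103) = sign(-5.0103)*max(|-5.0103| - 3.25, 0) = -1.7603
prox(x) = [-0.0777, -6.1662, 2.7281, -1.7603]
||prox(x)||_1 = 0.0777 + 6.1662 + 2.7281 + 1.7603 = 10.7323


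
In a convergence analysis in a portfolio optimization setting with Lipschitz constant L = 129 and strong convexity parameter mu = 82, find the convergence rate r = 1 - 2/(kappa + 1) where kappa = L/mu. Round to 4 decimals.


Step 1: Compute the condition number.
kappa = L/mu = 129/82 = 1.5732
Step 2: Compute the convergence rate.
r = 1 - 2/(kappa + 1) = 1 - 2*mu/(L + mu) = (L - mu)/(L + mu) = 47/211 = 0.2227


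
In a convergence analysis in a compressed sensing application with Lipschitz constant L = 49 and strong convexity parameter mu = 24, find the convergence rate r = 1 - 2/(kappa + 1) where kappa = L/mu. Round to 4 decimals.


Step 1: Compute the condition number.
kappa = L/mu = 49/24 = 2.0417
Step 2: Compute the convergence rate.
r = 1 - 2/(kappa + 1) = 1 - 2*mu/(L + mu) = (L - mu)/(L + mu) = 25/73 = 0.3425


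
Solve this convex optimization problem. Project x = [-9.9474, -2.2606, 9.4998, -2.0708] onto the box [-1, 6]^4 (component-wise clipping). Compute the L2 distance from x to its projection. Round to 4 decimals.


Project each component onto [-1, 6].
clip(-9.9474) = -1.0, clip(-2.2606) = -1.0, clip(9.4998) = 6.0, clip(-2.0708) = -1.0
Projection = [-1.0, -1.0, 6.0, -1.0]
Squared diffs: [80.056, 1.5891, 12.2486, 1.1466]
Distance = sqrt(95.0403) = 9.7489


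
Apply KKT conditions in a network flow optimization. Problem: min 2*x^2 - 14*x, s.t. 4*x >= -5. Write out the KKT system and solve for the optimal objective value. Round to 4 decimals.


Step 1: Try lambda = 0 (constraint inactive).
Stationarity: 2*2*x - 14 = 0
x* = 14/(2*2) = 3.5
Check constraint: 4*3.5 = 14.0 >= -5 -- satisfied.
Step 2: Compute optimal value.
f(x*) = 2*3.5^2 - 14*3.5 = -24.5


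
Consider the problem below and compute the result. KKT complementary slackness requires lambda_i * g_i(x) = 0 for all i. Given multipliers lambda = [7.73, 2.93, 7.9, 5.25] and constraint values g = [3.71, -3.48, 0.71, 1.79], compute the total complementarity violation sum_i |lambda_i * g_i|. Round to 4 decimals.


KKT complementary slackness check:
lambda_1 * g_1 = 7.73 * 3.71 = 28.6783
lambda_2 * g_2 = 2.93 * -3.48 = -10.1964
lambda_3 * g_3 = 7.9 * 0.71 = 5.609
lambda_4 * g_4 = 5.25 * 1.79 = 9.3975
Total violation = 28.6783 + 10.1964 + 5.609 + 9.3975 = 53.8812


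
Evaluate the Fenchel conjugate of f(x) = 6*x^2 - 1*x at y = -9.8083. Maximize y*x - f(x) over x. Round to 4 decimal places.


f*(y) = sup_x {y*x - a*x^2 - b*x} = sup_x {(y-b)*x - a*x^2}
FOC: (y - b) - 2a*x = 0 => x* = (y - b)/(2a)
x* = (-9.8083 + 1)/(2*6) = -0.734
f*(-9.8083) = (y-b)^2/(4a) = (-9.8083 + 1)^2/(4*6)
= 77.5861/24 = 3.2328


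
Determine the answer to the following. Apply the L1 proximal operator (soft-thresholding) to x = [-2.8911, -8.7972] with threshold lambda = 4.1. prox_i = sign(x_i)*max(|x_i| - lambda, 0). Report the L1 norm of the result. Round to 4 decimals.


Soft-thresholding with lambda = 4.1:
prox(-2.8911) = sign(-2.8911)*max(|-2.8911| - 4.1, 0) = 0.0
prox(-8.7972) = sign(-8.7972)*max(|-8.7972| - 4.1, 0) = -4.6972
prox(x) = [0.0, -4.6972]
||prox(x)||_1 = 0.0 + 4.6972 = 4.6972


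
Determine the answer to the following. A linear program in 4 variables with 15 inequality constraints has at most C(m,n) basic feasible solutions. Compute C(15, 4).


Each vertex corresponds to some choice of n active constraints out of m, so the number of vertices is at most C(m, n) = m! / (n!(m-n)!).
m = 15, n = 4
Numerator: 15 * 14 * 13 * 12
Denominator: 4! = 24
C(15, 4) = 1365


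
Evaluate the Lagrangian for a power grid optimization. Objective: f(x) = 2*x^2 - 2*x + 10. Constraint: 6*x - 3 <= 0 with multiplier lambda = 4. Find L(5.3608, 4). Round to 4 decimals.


Step 1: Evaluate f(x).
f(5.3608) = 2*5.3608^2 - 2*5.3608 + 10 = 56.7548
Step 2: Evaluate g(x).
g(5.3608) = 6*5.3608 - 3 = 29.1648
Step 3: Compute Lagrangian.
L = 56.7548 + 4*29.1648 = 173.414


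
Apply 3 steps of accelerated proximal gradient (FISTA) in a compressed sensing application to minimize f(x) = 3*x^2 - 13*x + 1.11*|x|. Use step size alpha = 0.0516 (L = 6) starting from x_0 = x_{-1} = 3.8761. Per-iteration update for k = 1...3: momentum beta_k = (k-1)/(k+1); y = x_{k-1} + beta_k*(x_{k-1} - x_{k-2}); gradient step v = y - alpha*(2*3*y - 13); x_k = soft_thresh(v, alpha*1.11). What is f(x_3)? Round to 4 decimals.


FISTA on f(x) = 3*x^2 - 13*x + 1.11*|x|
L = 6, alpha = 0.0516
Iteration 1: beta = 0.0, y = 3.8761 + 0.0*(3.8761 - 3.8761) = 3.8761
  grad(y) = 10.2566, v = y - alpha*grad = 3.3469
  prox(v) = soft_thresh(3.3469, 0.0573) = 3.2896
Iteration 2: beta = 0.3333, y = 3.2896 + 0.3333*(3.2896 - 3.8761) = 3.0941
  grad(y) = 5.5645, v = y - alpha*grad = 2.807
  prox(v) = soft_thresh(2.807, 0.0573) = 2.7497
Iteration 3: beta = 0.5, y = 2.7497 + 0.5*(2.7497 - 3.2896) = 2.4797
  grad(y) = 1.8783, v = y - alpha*grad = 2.3828
  prox(v) = soft_thresh(2.3828, 0.0573) = 2.3255
f(x_3) = 3*2.3255^2 - 13*2.3255 + 1.11*|2.3255| = -11.4263


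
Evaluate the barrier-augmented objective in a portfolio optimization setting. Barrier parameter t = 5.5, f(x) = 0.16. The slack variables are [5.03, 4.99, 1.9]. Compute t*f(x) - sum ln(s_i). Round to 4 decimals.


Step 1: Compute log-barrier.
ln values: [1.6154, 1.6074, 0.6419]
phi = -(1.6154 + 1.6074 + 0.6419) = -3.8647
Step 2: Compute augmented objective.
t*f(x) = 5.5*0.16 = 0.88
Total = 0.88 - 3.8647 = -2.9847


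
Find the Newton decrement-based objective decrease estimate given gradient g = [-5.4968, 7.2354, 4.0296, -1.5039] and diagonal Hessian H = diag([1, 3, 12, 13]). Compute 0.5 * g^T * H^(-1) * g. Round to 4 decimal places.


Step 1: H is diagonal, so H^(-1) * g = [-5.4968, 2.4118, 0.3358, -0.1157].
Step 2: g^T H^(-1) g = sum_i g_i^2 / H_ii
  = (-5.4968)^2/1 + (7.2354)^2/3 + (4.0296)^2/12 + (-1.5039)^2/13
  = 30.2148 + 17.4503 + 1.3531 + 0.174 = 49.1923
Step 3: Objective decrease = 0.5 * g^T H^(-1) g = 24.5961


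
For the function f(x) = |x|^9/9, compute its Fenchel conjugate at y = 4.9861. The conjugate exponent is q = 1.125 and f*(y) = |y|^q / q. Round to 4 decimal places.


The conjugate exponent q satisfies 1/p + 1/q = 1.
p = 9, so q = 9/(9 - 1) = 1.125
|y|^q = 4.9861^1.125 = 6.0951
f*(4.9861) = 6.0951 / 1.125 = 5.4179


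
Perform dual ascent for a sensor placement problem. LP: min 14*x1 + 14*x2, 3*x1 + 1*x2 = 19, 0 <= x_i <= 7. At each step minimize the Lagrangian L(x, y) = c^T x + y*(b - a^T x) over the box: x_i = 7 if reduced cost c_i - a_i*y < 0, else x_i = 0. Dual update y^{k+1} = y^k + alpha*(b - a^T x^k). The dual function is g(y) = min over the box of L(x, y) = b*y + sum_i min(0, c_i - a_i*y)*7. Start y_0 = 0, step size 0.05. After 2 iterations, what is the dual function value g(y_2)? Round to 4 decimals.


Dual ascent for LP: min 14*x1 + 14*x2, 3*x1 + 1*x2 = 19, 0 <= x_i <= 7
Step 1: y^k = 0.0, reduced costs: (14.0, 14.0)
  x^k = (0.0, 0.0), subgradient = b - a^T x = 19.0
  y^{k+1} = 0.0 + 0.05*19.0 = 0.95
Step 2: y^k = 0.95, reduced costs: (11.15, 13.05)
  x^k = (0.0, 0.0), subgradient = b - a^T x = 19.0
  y^{k+1} = 0.95 + 0.05*19.0 = 1.9
Dual objective at y_2 = 1.9: reduced costs (8.3, 12.1), box minimizer x = (0.0, 0.0)
g(y_2) = b*y + (c1 - a1*y)*x1 + (c2 - a2*y)*x2 = 19*1.9 + 8.3*0.0 + 12.1*0.0 = 36.1 + 0.0 + 0.0 = 36.1


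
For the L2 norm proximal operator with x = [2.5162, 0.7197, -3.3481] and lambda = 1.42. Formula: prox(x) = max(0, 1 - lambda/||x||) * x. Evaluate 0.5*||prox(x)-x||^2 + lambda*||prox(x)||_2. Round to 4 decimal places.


Step 1: Compute ||x||.
||x|| = 4.2496
Step 2: Compute scaling factor.
scale = max(0, 1 - 1.42/4.2496) = 0.6659
Step 3: prox(x) = [1.6754, 0.4792, -2.2293]
||prox(x)|| = 2.8296
Step 4: Proximal objective.
0.5*||prox-x||^2 = 1.0082
lambda*||prox|| = 4.018
Total = 5.0262


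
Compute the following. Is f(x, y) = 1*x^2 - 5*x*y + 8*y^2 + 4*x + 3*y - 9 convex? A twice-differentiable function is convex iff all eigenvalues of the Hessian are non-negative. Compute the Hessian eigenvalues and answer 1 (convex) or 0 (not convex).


The Hessian of f(x,y) = 1*x^2 - 5*x*y + 8*y^2 + 4*x + 3*y - 9 is:
H = [[2, -5], [-5, 16]]
Trace = 2 + 16 = 18
Determinant = 2*16 - (-5)^2 = 7
Discriminant = (18)^2 - 4*7 = 296.0
Eigenvalues: lambda_1 = 0.3977, lambda_2 = 17.6023
The function is convex.

1


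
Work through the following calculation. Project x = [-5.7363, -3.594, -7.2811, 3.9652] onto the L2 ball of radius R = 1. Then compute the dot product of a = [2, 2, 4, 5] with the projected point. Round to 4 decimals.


Step 1: Compute ||x|| (intermediates to 6 decimals).
||x|| = sqrt((-5.7363)^2 + (-3.594)^2 + (-7.2811)^2 + 3.9652^2) = 10.703233
Step 2: Project.
Since ||x|| > R, scale = R/||x|| = 1/10.703233 = 0.09343, proj(x) = scale * x
proj(x) = [-0.535943, -0.335787, -0.680273, 0.370469]
Step 3: Dot product.
a^T * proj(x) = 2*(-0.535943) + 2*(-0.335787) + 4*(-0.680273) + 5*0.370469 = -2.6122


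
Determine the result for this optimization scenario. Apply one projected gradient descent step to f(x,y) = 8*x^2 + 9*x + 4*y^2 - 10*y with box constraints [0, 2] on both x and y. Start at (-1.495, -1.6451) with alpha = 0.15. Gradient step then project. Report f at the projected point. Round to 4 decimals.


Step 1: Compute gradient at (-1.495, -1.6451).
grad_x = 2*8*-1.495 + 9 = -14.92
grad_y = 2*4*-1.6451 - 10 = -23.1608
Step 2: Gradient step.
x_raw = -1.495 - 0.15*-14.92 = 0.743
y_raw = -1.6451 - 0.15*-23.1608 = 1.829
Step 3: Project onto [0, 2].
x_proj = clip(0.743) = 0.743
y_proj = clip(1.829) = 1.829
Step 4: Evaluate f.
f(0.743, 1.829) = 6.1944


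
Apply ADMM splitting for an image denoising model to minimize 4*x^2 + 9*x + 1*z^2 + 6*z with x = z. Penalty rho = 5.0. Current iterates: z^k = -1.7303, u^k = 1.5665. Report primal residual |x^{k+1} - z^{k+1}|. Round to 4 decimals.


ADMM iteration with rho = 5.0, z^k = -1.7303, u^k = 1.5665
Step 1: x-update.
Minimize 4*x^2 + 9*x + (5.0/2)*(x + 1.7303 + 1.5665)^2
FOC: (2*4 + 5.0)*x = -9 + 5.0*(-1.7303 - 1.5665)
x^{k+1} = -1.9603
Step 2: z-update.
Minimize 1*z^2 + 6*z + (5.0/2)*(-1.9603 - z + 1.5665)^2
FOC: (2*1 + 5.0)*z = -6 + 5.0*(-1.9603 + 1.5665)
z^{k+1} = -1.1384
Step 3: u-update.
u^{k+1} = 1.5665 - 1.9603 + 1.1384 = 0.7446
Step 4: Primal residual = |-1.9603 + 1.1384| = 0.8219


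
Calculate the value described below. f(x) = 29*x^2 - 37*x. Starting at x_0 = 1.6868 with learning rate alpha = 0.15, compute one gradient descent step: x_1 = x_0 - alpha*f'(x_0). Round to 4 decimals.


We compute the gradient at x_0 and apply the update.
f'(x) = 58*x - 37
f'(1.6868) = 58*1.6868 - 37 = 60.8344
x_1 = 1.6868 - 0.15*60.8344 = -7.4384


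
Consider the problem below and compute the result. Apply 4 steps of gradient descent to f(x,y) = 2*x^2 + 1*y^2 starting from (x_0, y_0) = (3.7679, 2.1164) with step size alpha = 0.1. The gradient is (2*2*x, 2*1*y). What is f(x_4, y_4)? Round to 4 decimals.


Gradient descent on f(x,y) = 2*x^2 + 1*y^2.
Starting point: (3.7679, 2.1164), alpha = 0.1
Step 1: grad_x = 2*2*3.7679 = 15.0716, grad_y = 2*1*2.1164 = 4.2328
  x_1 = 3.7679 - 0.1*15.0716 = 2.2607
  y_1 = 2.1164 - 0.1*4.2328 = 1.6931
Step 2: grad_x = 2*2*2.2607 = 9.043, grad_y = 2*1*1.6931 = 3.3862
  x_2 = 2.2607 - 0.1*9.043 = 1.3564
  y_2 = 1.6931 - 0.1*3.3862 = 1.3545
Step 3: grad_x = 2*2*1.3564 = 5.4258, grad_y = 2*1*1.3545 = 2.709
  x_3 = 1.3564 - 0.1*5.4258 = 0.8139
  y_3 = 1.3545 - 0.1*2.709 = 1.0836
Step 4: grad_x = 2*2*0.8139 = 3.2555, grad_y = 2*1*1.0836 = 2.1672
  x_4 = 0.8139 - 0.1*3.2555 = 0.4883
  y_4 = 1.0836 - 0.1*2.1672 = 0.8669
f(0.4883, 0.8669) = 2*0.4883^2 + 1*0.8669^2 = 1.2284


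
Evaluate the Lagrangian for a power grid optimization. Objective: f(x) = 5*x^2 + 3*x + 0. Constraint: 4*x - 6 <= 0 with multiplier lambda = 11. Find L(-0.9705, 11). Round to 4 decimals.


Step 1: Evaluate f(x).
f(-0.9705) = 5*(-0.9705)^2 + 3*(-0.9705) + 0 = 1.7979
Step 2: Evaluate g(x).
g(-0.9705) = 4*-0.9705 - 6 = -9.882
Step 3: Compute Lagrangian.
L = 1.7979 + 11*-9.882 = -106.9041


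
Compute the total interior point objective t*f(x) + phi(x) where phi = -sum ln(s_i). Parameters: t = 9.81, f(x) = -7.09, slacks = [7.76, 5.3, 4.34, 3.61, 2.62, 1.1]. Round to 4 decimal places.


Step 1: Compute log-barrier.
ln values: [2.049, 1.6677, 1.4679, 1.2837, 0.9632, 0.0953]
phi = -(2.049 + 1.6677 + 1.4679 + 1.2837 + 0.9632 + 0.0953) = -7.5268
Step 2: Compute augmented objective.
t*f(x) = 9.81*-7.09 = -69.5529
Total = -69.5529 - 7.5268 = -77.0797


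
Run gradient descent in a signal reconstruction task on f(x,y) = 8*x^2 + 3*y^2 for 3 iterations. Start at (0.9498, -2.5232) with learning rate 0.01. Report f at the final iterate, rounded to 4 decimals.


Gradient descent on f(x,y) = 8*x^2 + 3*y^2.
Starting point: (0.9498, -2.5232), alpha = 0.01
Step 1: grad_x = 2*8*0.9498 = 15.1968, grad_y = 2*3*-2.5232 = -15.1392
  x_1 = 0.9498 - 0.01*15.1968 = 0.7978
  y_1 = -2.5232 - 0.01*-15.1392 = -2.3718
Step 2: grad_x = 2*8*0.7978 = 12.7653, grad_y = 2*3*-2.3718 = -14.2308
  x_2 = 0.7978 - 0.01*12.7653 = 0.6702
  y_2 = -2.3718 - 0.01*-14.2308 = -2.2295
Step 3: grad_x = 2*8*0.6702 = 10.7229, grad_y = 2*3*-2.2295 = -13.377
  x_3 = 0.6702 - 0.01*10.7229 = 0.563
  y_3 = -2.2295 - 0.01*-13.377 = -2.0957
f(0.563, -2.0957) = 8*0.563^2 + 3*(-2.0957)^2 = 15.7116


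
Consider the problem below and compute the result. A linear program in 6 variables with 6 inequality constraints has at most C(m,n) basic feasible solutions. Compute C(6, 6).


Each vertex corresponds to some choice of n active constraints out of m, so the number of vertices is at most C(m, n) = m! / (n!(m-n)!).
m = 6, n = 6
Numerator: 6 * 5 * 4 * 3 * 2 * 1
Denominator: 6! = 720
C(6, 6) = 1


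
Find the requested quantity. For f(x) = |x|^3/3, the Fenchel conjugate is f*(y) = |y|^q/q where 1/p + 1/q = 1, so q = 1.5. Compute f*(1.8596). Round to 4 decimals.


The conjugate exponent q satisfies 1/p + 1/q = 1.
p = 3, so q = 3/(3 - 1) = 1.5
|y|^q = 1.8596^1.5 = 2.5359
f*(1.8596) = 2.5359 / 1.5 = 1.6906


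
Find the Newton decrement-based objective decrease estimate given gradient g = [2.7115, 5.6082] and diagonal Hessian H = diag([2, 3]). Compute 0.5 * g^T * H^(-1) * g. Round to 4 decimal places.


Step 1: H is diagonal, so H^(-1) * g = [1.3558, 1.8694].
Step 2: g^T H^(-1) g = sum_i g_i^2 / H_ii
  = (2.7115)^2/2 + (5.6082)^2/3
  = 3.6761 + 10.484 = 14.1601
Step 3: Objective decrease = 0.5 * g^T H^(-1) g = 7.08


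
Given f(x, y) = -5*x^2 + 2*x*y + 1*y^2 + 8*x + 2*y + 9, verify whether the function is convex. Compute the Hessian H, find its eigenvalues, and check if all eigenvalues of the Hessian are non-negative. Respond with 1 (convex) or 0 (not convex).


The Hessian of f(x,y) = -5*x^2 + 2*x*y + 1*y^2 + 8*x + 2*y + 9 is:
H = [[-10, 2], [2, 2]]
Trace = -10 + 2 = -8
Determinant = -10*2 - (2)^2 = -24
Discriminant = (-8)^2 - 4*-24 = 160.0
Eigenvalues: lambda_1 = -10.3246, lambda_2 = 2.3246
The function is not convex.

0


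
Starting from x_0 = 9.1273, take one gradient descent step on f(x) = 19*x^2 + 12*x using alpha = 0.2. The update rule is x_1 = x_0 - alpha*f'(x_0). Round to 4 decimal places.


We compute the gradient at x_0 and apply the update.
f'(x) = 38*x + 12
f'(9.1273) = 38*9.1273 + 12 = 358.8374
x_1 = 9.1273 - 0.2*358.8374 = -62.6402


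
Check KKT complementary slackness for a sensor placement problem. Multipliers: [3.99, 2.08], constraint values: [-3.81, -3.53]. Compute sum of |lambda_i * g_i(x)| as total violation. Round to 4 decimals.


KKT complementary slackness check:
lambda_1 * g_1 = 3.99 * -3.81 = -15.2019
lambda_2 * g_2 = 2.08 * -3.53 = -7.3424
Total violation = 15.2019 + 7.3424 = 22.5443


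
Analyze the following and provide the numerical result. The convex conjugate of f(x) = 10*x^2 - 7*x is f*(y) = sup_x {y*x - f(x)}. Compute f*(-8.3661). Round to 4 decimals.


f*(y) = sup_x {y*x - a*x^2 - b*x} = sup_x {(y-b)*x - a*x^2}
FOC: (y - b) - 2a*x = 0 => x* = (y - b)/(2a)
x* = (-8.3661 + 7)/(2*10) = -0.0683
f*(-8.3661) = (y-b)^2/(4a) = (-8.3661 + 7)^2/(4*10)
= 1.8662/40 = 0.0467


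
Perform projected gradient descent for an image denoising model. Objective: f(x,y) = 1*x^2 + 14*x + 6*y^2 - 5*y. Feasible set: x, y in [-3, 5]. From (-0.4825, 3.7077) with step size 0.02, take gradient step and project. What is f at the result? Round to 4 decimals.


Step 1: Compute gradient at (-0.4825, 3.7077).
grad_x = 2*1*-0.4825 + 14 = 13.035
grad_y = 2*6*3.7077 - 5 = 39.4924
Step 2: Gradient step.
x_raw = -0.4825 - 0.02*13.035 = -0.7432
y_raw = 3.7077 - 0.02*39.4924 = 2.9179
Step 3: Project onto [-3, 5].
x_proj = clip(-0.7432) = -0.7432
y_proj = clip(2.9179) = 2.9179
Step 4: Evaluate f.
f(-0.7432, 2.9179) = 26.6414


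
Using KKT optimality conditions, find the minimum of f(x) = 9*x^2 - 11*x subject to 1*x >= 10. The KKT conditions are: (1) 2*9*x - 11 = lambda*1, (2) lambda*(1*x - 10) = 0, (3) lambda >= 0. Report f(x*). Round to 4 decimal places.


Step 1: Try lambda = 0 (constraint inactive).
x_unc = 11/(2*9) = 0.6111
Check: 1*0.6111 = 0.6111 < 10 -- violated!
Step 2: Constraint must be active: 1*x = 10
x* = 10/1 = 10.0
lambda = (2*9*10.0 - 11)/1 = 169.0
Step 3: Compute optimal value.
f(x*) = 9*10.0^2 - 11*10.0 = 790.0


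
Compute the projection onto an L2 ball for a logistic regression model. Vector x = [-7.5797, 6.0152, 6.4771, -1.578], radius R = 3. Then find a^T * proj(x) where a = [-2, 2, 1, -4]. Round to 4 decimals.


Step 1: Compute ||x|| (intermediates to 6 decimals).
||x|| = sqrt((-7.5797)^2 + 6.0152^2 + 6.4771^2 + (-1.578)^2) = 11.750634
Step 2: Project.
Since ||x|| > R, scale = R/||x|| = 3/11.750634 = 0.255305, proj(x) = scale * x
proj(x) = [-1.935135, 1.535711, 1.653636, -0.402871]
Step 3: Dot product.
a^T * proj(x) = -2*(-1.935135) + 2*1.535711 + 1*1.653636 - 4*(-0.402871) = 10.2068


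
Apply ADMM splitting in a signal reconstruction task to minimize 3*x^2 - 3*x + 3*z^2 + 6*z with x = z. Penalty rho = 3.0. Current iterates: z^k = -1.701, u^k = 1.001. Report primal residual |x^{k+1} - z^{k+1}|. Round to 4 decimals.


ADMM iteration with rho = 3.0, z^k = -1.701, u^k = 1.001
Step 1: x-update.
Minimize 3*x^2 - 3*x + (3.0/2)*(x + 1.701 + 1.001)^2
FOC: (2*3 + 3.0)*x = 3 + 3.0*(-1.701 - 1.001)
x^{k+1} = -0.5673
Step 2: z-update.
Minimize 3*z^2 + 6*z + (3.0/2)*(-0.5673 - z + 1.001)^2
FOC: (2*3 + 3.0)*z = -6 + 3.0*(-0.5673 + 1.001)
z^{k+1} = -0.5221
Step 3: u-update.
u^{k+1} = 1.001 - 0.5673 + 0.5221 = 0.9558
Step 4: Primal residual = |-0.5673 + 0.5221| = 0.0452


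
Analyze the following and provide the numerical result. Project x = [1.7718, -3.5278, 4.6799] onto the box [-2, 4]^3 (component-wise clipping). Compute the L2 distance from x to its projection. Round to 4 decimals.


Project each component onto [-2, 4].
clip(1.7718) = 1.7718, clip(-3.5278) = -2.0, clip(4.6799) = 4.0
Projection = [1.7718, -2.0, 4.0]
Squared diffs: [0.0, 2.3342, 0.4623]
Distance = sqrt(2.7965) = 1.6723


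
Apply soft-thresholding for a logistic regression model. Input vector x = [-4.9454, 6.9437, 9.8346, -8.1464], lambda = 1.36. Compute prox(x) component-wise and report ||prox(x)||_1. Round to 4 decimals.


Soft-thresholding with lambda = 1.36:
prox(-4.9454) = sign(-4.9454)*max(|-4.9454| - 1.36, 0) = -3.5854
prox(6.9437) = sign(6.9437)*max(|6.9437| - 1.36, 0) = 5.5837
prox(9.8346) = sign(9.8346)*max(|9.8346| - 1.36, 0) = 8.4746
prox(-8.1464) = sign(-8.1464)*max(|-8.1464| - 1.36, 0) = -6.7864
prox(x) = [-3.5854, 5.5837, 8.4746, -6.7864]
||prox(x)||_1 = 3.5854 + 5.5837 + 8.4746 + 6.7864 = 24.4301


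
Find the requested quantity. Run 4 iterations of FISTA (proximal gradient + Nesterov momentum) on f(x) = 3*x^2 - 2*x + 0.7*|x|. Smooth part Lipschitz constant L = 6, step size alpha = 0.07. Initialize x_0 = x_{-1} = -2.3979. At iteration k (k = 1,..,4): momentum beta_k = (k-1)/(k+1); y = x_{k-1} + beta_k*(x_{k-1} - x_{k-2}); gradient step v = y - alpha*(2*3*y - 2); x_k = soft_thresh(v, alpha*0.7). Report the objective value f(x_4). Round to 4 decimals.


FISTA on f(x) = 3*x^2 - 2*x + 0.7*|x|
L = 6, alpha = 0.07
Iteration 1: beta = 0.0, y = -2.3979 + 0.0*(-2.3979 + 2.3979) = -2.3979
  grad(y) = -16.3874, v = y - alpha*grad = -1.2508
  prox(v) = soft_thresh(-1.2508, 0.049) = -1.2018
Iteration 2: beta = 0.3333, y = -1.2018 + 0.3333*(-1.2018 + 2.3979) = -0.8031
  grad(y) = -6.8185, v = y - alpha*grad = -0.3258
  prox(v) = soft_thresh(-0.3258, 0.049) = -0.2768
Iteration 3: beta = 0.5, y = -0.2768 + 0.5*(-0.2768 + 1.2018) = 0.1857
  grad(y) = -0.8857, v = y - alpha*grad = 0.2477
  prox(v) = soft_thresh(0.2477, 0.049) = 0.1987
Iteration 4: beta = 0.6, y = 0.1987 + 0.6*(0.1987 + 0.2768) = 0.484
  grad(y) = 0.9041, v = y - alpha*grad = 0.4207
  prox(v) = soft_thresh(0.4207, 0.049) = 0.3717
f(x_4) = 3*0.3717^2 - 2*0.3717 + 0.7*|0.3717| = -0.0687


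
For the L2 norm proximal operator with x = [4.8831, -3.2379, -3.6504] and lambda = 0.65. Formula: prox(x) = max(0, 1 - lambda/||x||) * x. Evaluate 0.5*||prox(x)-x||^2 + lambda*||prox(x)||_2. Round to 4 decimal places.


Step 1: Compute ||x||.
||x|| = 6.9032
Step 2: Compute scaling factor.
scale = max(0, 1 - 0.65/6.9032) = 0.9058
Step 3: prox(x) = [4.4233, -2.933, -3.3067]
||prox(x)|| = 6.2532
Step 4: Proximal objective.
0.5*||prox-x||^2 = 0.2113
lambda*||prox|| = 4.0646
Total = 4.2758


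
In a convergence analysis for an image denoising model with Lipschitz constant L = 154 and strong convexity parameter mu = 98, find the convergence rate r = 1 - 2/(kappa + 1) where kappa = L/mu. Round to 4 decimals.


Step 1: Compute the condition number.
kappa = L/mu = 154/98 = 1.5714
Step 2: Compute the convergence rate.
r = 1 - 2/(kappa + 1) = 1 - 2*mu/(L + mu) = (L - mu)/(L + mu) = 56/252 = 0.2222


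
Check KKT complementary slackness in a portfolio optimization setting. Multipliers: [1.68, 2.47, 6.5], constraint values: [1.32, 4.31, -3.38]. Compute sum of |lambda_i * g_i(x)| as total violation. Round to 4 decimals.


KKT complementary slackness check:
lambda_1 * g_1 = 1.68 * 1.32 = 2.2176
lambda_2 * g_2 = 2.47 * 4.31 = 10.6457
lambda_3 * g_3 = 6.5 * -3.38 = -21.97
Total violation = 2.2176 + 10.6457 + 21.97 = 34.8333


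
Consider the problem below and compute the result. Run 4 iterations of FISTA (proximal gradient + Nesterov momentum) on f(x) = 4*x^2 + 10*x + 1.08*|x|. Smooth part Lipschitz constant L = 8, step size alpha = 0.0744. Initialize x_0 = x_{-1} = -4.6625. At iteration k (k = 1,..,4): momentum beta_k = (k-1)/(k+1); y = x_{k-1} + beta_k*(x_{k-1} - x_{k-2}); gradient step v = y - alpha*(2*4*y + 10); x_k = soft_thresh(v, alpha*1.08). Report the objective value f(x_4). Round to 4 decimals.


FISTA on f(x) = 4*x^2 + 10*x + 1.08*|x|
L = 8, alpha = 0.0744
Iteration 1: beta = 0.0, y = -4.6625 + 0.0*(-4.6625 + 4.6625) = -4.6625
  grad(y) = -27.3, v = y - alpha*grad = -2.6314
  prox(v) = soft_thresh(-2.6314, 0.0804) = -2.551
Iteration 2: beta = 0.3333, y = -2.551 + 0.3333*(-2.551 + 4.6625) = -1.8472
  grad(y) = -4.7776, v = y - alpha*grad = -1.4917
  prox(v) = soft_thresh(-1.4917, 0.0804) = -1.4114
Iteration 3: beta = 0.5, y = -1.4114 + 0.5*(-1.4114 + 2.551) = -0.8416
  grad(y) = 3.2674, v = y - alpha*grad = -1.0847
  prox(v) = soft_thresh(-1.0847, 0.0804) = -1.0043
Iteration 4: beta = 0.6, y = -1.0043 + 0.6*(-1.0043 + 1.4114) = -0.7601
  grad(y) = 3.9194, v = y - alpha*grad = -1.0517
  prox(v) = soft_thresh(-1.0517, 0.0804) = -0.9713
f(x_4) = 4*(-0.9713)^2 + 10*(-0.9713) + 1.08*|-0.9713| = -4.8903


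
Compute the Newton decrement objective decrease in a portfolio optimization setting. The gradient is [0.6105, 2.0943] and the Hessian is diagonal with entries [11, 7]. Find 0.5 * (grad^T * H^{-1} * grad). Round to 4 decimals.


Step 1: H is diagonal, so H^(-1) * g = [0.0555, 0.2992].
Step 2: g^T H^(-1) g = sum_i g_i^2 / H_ii
  = (0.6105)^2/11 + (2.0943)^2/7
  = 0.0339 + 0.6266 = 0.6605
Step 3: Objective decrease = 0.5 * g^T H^(-1) g = 0.3302


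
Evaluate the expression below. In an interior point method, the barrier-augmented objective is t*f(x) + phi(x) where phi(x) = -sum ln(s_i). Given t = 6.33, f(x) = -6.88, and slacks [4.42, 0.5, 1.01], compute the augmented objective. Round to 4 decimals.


Step 1: Compute log-barrier.
ln values: [1.4861, -0.6931, 0.01]
phi = -(1.4861 - 0.6931 + 0.01) = -0.8029
Step 2: Compute augmented objective.
t*f(x) = 6.33*-6.88 = -43.5504
Total = -43.5504 - 0.8029 = -44.3533


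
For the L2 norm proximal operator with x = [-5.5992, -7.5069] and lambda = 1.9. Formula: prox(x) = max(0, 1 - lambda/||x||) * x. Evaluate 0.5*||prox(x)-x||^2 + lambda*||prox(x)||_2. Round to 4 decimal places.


Step 1: Compute ||x||.
||x|| = 9.3651
Step 2: Compute scaling factor.
scale = max(0, 1 - 1.9/9.3651) = 0.7971
Step 3: prox(x) = [-4.4632, -5.9839]
||prox(x)|| = 7.4651
Step 4: Proximal objective.
0.5*||prox-x||^2 = 1.805
lambda*||prox|| = 14.1837
Total = 15.9886


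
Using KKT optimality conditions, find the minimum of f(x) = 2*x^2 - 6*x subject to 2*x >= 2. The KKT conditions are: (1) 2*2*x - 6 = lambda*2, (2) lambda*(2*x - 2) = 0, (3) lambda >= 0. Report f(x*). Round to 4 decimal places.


Step 1: Try lambda = 0 (constraint inactive).
Stationarity: 2*2*x - 6 = 0
x* = 6/(2*2) = 1.5
Check constraint: 2*1.5 = 3.0 >= 2 -- satisfied.
Step 2: Compute optimal value.
f(x*) = 2*1.5^2 - 6*1.5 = -4.5


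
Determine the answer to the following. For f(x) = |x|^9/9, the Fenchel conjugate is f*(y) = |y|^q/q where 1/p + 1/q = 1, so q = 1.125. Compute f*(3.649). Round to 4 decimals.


The conjugate exponent q satisfies 1/p + 1/q = 1.
p = 9, so q = 9/(9 - 1) = 1.125
|y|^q = 3.649^1.125 = 4.2899
f*(3.649) = 4.2899 / 1.125 = 3.8132


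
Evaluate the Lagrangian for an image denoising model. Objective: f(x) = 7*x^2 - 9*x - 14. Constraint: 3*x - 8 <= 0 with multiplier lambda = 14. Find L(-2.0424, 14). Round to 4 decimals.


Step 1: Evaluate f(x).
f(-2.0424) = 7*(-2.0424)^2 - 9*(-2.0424) - 14 = 33.5814
Step 2: Evaluate g(x).
g(-2.0424) = 3*-2.0424 - 8 = -14.1272
Step 3: Compute Lagrangian.
L = 33.5814 + 14*-14.1272 = -164.1994


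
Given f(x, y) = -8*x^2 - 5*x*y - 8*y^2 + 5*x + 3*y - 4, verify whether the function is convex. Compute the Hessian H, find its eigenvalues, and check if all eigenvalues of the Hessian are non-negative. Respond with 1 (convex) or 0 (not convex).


The Hessian of f(x,y) = -8*x^2 - 5*x*y - 8*y^2 + 5*x + 3*y - 4 is:
H = [[-16, -5], [-5, -16]]
Trace = -16 - 16 = -32
Determinant = -16*-16 - (-5)^2 = 231
Discriminant = (-32)^2 - 4*231 = 100.0
Eigenvalues: lambda_1 = -21.0, lambda_2 = -11.0
The function is not convex.

0


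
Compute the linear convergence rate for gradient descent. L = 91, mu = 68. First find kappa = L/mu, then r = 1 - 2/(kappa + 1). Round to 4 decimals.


Step 1: Compute the condition number.
kappa = L/mu = 91/68 = 1.3382
Step 2: Compute the convergence rate.
r = 1 - 2/(kappa + 1) = 1 - 2*mu/(L + mu) = (L - mu)/(L + mu) = 23/159 = 0.1447


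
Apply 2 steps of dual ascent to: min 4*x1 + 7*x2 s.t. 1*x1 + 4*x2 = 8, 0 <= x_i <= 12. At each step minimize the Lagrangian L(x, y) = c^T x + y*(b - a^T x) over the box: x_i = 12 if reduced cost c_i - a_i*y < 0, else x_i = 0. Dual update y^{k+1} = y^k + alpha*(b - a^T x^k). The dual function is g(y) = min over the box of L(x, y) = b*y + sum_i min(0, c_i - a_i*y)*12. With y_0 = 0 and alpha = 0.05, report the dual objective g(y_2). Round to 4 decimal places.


Dual ascent for LP: min 4*x1 + 7*x2, 1*x1 + 4*x2 = 8, 0 <= x_i <= 12
Step 1: y^k = 0.0, reduced costs: (4.0, 7.0)
  x^k = (0.0, 0.0), subgradient = b - a^T x = 8.0
  y^{k+1} = 0.0 + 0.05*8.0 = 0.4
Step 2: y^k = 0.4, reduced costs: (3.6, 5.4)
  x^k = (0.0, 0.0), subgradient = b - a^T x = 8.0
  y^{k+1} = 0.4 + 0.05*8.0 = 0.8
Dual objective at y_2 = 0.8: reduced costs (3.2, 3.8), box minimizer x = (0.0, 0.0)
g(y_2) = b*y + (c1 - a1*y)*x1 + (c2 - a2*y)*x2 = 8*0.8 + 3.2*0.0 + 3.8*0.0 = 6.4 + 0.0 + 0.0 = 6.4


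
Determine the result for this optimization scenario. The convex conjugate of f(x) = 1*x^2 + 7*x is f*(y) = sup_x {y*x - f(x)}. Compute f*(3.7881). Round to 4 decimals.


f*(y) = sup_x {y*x - a*x^2 - b*x} = sup_x {(y-b)*x - a*x^2}
FOC: (y - b) - 2a*x = 0 => x* = (y - b)/(2a)
x* = (3.7881 - 7)/(2*1) = -1.606
f*(3.7881) = (y-b)^2/(4a) = (3.7881 - 7)^2/(4*1)
= 10.3163/4 = 2.5791


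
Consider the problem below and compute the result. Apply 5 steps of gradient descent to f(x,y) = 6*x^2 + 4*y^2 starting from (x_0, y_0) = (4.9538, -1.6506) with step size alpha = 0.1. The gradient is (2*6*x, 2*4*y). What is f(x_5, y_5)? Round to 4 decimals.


Gradient descent on f(x,y) = 6*x^2 + 4*y^2.
Starting point: (4.9538, -1.6506), alpha = 0.1
Step 1: grad_x = 2*6*4.9538 = 59.4456, grad_y = 2*4*-1.6506 = -13.2048
  x_1 = 4.9538 - 0.1*59.4456 = -0.9908
  y_1 = -1.6506 - 0.1*-13.2048 = -0.3301
Step 2: grad_x = 2*6*-0.9908 = -11.8891, grad_y = 2*4*-0.3301 = -2.641
  x_2 = -0.9908 - 0.1*-11.8891 = 0.1982
  y_2 = -0.3301 - 0.1*-2.641 = -0.066
Step 3: grad_x = 2*6*0.1982 = 2.3778, grad_y = 2*4*-0.066 = -0.5282
  x_3 = 0.1982 - 0.1*2.3778 = -0.0396
  y_3 = -0.066 - 0.1*-0.5282 = -0.0132
Step 4: grad_x = 2*6*-0.0396 = -0.4756, grad_y = 2*4*-0.0132 = -0.1056
  x_4 = -0.0396 - 0.1*-0.4756 = 0.0079
  y_4 = -0.0132 - 0.1*-0.1056 = -0.0026
Step 5: grad_x = 2*6*0.0079 = 0.0951, grad_y = 2*4*-0.0026 = -0.0211
  x_5 = 0.0079 - 0.1*0.0951 = -0.0016
  y_5 = -0.0026 - 0.1*-0.0211 = -0.0005
f(-0.0016, -0.0005) = 6*(-0.0016)^2 + 4*(-0.0005)^2 = 0.0


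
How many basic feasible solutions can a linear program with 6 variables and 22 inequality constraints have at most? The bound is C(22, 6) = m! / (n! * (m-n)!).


Each vertex corresponds to some choice of n active constraints out of m, so the number of vertices is at most C(m, n) = m! / (n!(m-n)!).
m = 22, n = 6
Numerator: 22 * 21 * 20 * 19 * 18 * 17
Denominator: 6! = 720
C(22, 6) = 74613


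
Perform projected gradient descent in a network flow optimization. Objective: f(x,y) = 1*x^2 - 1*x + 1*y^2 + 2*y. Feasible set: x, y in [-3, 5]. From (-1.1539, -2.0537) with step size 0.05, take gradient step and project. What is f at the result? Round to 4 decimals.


Step 1: Compute gradient at (-1.1539, -2.0537).
grad_x = 2*1*-1.1539 - 1 = -3.3078
grad_y = 2*1*-2.0537 + 2 = -2.1074
Step 2: Gradient step.
x_raw = -1.1539 - 0.05*-3.3078 = -0.9885
y_raw = -2.0537 - 0.05*-2.1074 = -1.9483
Step 3: Project onto [-3, 5].
x_proj = clip(-0.9885) = -0.9885
y_proj = clip(-1.9483) = -1.9483
Step 4: Evaluate f.
f(-0.9885, -1.9483) = 1.865


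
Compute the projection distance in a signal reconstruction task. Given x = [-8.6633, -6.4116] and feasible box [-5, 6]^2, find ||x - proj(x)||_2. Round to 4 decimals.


Project each component onto [-5, 6].
clip(-8.6633) = -5.0, clip(-6.4116) = -5.0
Projection = [-5.0, -5.0]
Squared diffs: [13.4198, 1.9926]
Distance = sqrt(15.4124) = 3.9259


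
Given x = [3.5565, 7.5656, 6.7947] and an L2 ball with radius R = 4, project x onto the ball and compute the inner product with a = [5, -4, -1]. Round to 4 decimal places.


Step 1: Compute ||x|| (intermediates to 6 decimals).
||x|| = sqrt(3.5565^2 + 7.5656^2 + 6.7947^2) = 10.77288
Step 2: Project.
Since ||x|| > R, scale = R/||x|| = 4/10.77288 = 0.371303, proj(x) = scale * x
proj(x) = [1.320539, 2.80913, 2.522892]
Step 3: Dot product.
a^T * proj(x) = 5*1.320539 - 4*2.80913 - 1*2.522892 = -7.1567


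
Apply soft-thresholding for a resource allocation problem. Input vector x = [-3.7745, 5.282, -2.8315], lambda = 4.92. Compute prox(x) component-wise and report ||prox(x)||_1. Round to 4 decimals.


Soft-thresholding with lambda = 4.92:
prox(-3.7745) = sign(-3.7745)*max(|-3.7745| - 4.92, 0) = 0.0
prox(5.282) = sign(5.282)*max(|5.282| - 4.92, 0) = 0.362
prox(-2.8315) = sign(-2.8315)*max(|-2.8315| - 4.92, 0) = 0.0
prox(x) = [0.0, 0.362, 0.0]
||prox(x)||_1 = 0.0 + 0.362 + 0.0 = 0.362


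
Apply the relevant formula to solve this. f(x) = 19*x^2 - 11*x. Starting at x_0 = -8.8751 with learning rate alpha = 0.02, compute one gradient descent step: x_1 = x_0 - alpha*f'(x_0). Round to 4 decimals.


We compute the gradient at x_0 and apply the update.
f'(x) = 38*x - 11
f'(-8.8751) = 38*-8.8751 - 11 = -348.2538
x_1 = -8.8751 - 0.02*-348.2538 = -1.91


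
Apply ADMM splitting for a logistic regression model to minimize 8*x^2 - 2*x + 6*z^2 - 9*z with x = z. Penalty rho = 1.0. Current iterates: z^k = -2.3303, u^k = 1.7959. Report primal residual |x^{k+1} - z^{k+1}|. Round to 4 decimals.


ADMM iteration with rho = 1.0, z^k = -2.3303, u^k = 1.7959
Step 1: x-update.
Minimize 8*x^2 - 2*x + (1.0/2)*(x + 2.3303 + 1.7959)^2
FOC: (2*8 + 1.0)*x = 2 + 1.0*(-2.3303 - 1.7959)
x^{k+1} = -0.1251
Step 2: z-update.
Minimize 6*z^2 - 9*z + (1.0/2)*(-0.1251 - z + 1.7959)^2
FOC: (2*6 + 1.0)*z = 9 + 1.0*(-0.1251 + 1.7959)
z^{k+1} = 0.8208
Step 3: u-update.
u^{k+1} = 1.7959 - 0.1251 - 0.8208 = 0.85
Step 4: Primal residual = |-0.1251 - 0.8208| = 0.9459


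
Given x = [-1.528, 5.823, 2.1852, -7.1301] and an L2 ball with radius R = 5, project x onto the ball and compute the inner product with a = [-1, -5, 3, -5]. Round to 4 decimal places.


Step 1: Compute ||x|| (intermediates to 6 decimals).
||x|| = sqrt((-1.528)^2 + 5.823^2 + 2.1852^2 + (-7.1301)^2) = 9.584129
Step 2: Project.
Since ||x|| > R, scale = R/||x|| = 5/9.584129 = 0.521696, proj(x) = scale * x
proj(x) = [-0.797151, 3.037836, 1.14001, -3.719745]
Step 3: Dot product.
a^T * proj(x) = -1*(-0.797151) - 5*3.037836 + 3*1.14001 - 5*(-3.719745) = 7.6267
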